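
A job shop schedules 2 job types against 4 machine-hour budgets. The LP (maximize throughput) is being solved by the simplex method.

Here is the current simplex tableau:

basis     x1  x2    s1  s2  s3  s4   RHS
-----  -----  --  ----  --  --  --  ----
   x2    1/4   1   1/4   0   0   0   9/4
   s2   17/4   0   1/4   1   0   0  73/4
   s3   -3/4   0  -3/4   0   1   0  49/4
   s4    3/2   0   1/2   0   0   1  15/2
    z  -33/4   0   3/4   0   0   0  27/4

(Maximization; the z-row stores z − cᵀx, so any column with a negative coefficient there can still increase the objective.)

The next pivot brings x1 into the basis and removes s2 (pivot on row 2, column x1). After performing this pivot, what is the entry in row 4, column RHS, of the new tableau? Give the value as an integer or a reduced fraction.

18/17

Pivot element is row 2, column x1: 17/4.
Normalize row 2: new (row 2, RHS) = (73/4)/(17/4) = 73/17.
row 4 ← row 4 − (3/2)·(new row 2): 15/2 − (3/2)·(73/17) = 18/17.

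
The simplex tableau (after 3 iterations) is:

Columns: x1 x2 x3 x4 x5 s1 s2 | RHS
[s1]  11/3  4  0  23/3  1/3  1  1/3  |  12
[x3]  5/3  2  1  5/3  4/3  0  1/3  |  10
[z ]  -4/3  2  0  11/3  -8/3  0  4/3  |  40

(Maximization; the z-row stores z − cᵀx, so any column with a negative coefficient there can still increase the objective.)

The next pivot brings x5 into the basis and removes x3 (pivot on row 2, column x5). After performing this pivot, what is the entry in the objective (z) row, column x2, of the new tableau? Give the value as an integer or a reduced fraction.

6

Pivot element is row 2, column x5: 4/3.
Normalize row 2: new (row 2, x2) = 2/(4/3) = 3/2.
z-row ← z-row − (-8/3)·(new row 2): 2 − (-8/3)·(3/2) = 6.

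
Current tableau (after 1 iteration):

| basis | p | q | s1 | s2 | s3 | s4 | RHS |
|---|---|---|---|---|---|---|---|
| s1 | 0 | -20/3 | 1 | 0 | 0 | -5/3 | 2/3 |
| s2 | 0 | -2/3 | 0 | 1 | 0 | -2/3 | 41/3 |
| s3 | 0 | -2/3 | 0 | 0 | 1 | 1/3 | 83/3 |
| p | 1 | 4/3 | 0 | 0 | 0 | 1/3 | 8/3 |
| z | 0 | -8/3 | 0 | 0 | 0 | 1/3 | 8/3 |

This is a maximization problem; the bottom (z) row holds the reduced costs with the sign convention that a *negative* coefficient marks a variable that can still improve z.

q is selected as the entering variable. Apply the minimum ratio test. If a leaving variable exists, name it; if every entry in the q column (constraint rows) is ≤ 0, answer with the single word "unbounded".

p

Ratios: row 1 (s1): entry -20/3 ≤ 0, skip; row 2 (s2): entry -2/3 ≤ 0, skip; row 3 (s3): entry -2/3 ≤ 0, skip; row 4 (p): (8/3)/(4/3) = 2.
Minimum ratio is in the p row, so p leaves.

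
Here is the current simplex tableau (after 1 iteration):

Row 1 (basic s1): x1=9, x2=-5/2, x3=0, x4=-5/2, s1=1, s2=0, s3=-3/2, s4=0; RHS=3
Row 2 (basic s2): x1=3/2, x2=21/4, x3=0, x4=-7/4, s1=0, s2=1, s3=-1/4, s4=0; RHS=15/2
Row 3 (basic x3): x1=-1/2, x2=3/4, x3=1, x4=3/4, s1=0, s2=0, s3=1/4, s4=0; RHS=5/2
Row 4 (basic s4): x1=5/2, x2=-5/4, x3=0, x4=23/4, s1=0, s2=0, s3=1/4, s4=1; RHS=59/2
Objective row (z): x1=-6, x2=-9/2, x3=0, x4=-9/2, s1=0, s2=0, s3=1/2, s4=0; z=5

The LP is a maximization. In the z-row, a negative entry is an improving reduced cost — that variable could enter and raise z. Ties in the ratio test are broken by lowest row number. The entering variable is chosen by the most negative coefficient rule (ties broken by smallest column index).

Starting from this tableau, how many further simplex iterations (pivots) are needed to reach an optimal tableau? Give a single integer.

3

pivot: x1 in, s1 out → z = 7
pivot: x2 in, s2 out → z = 497/34
pivot: x4 in, x3 out → z = 373/11
No improving column remains; optimal.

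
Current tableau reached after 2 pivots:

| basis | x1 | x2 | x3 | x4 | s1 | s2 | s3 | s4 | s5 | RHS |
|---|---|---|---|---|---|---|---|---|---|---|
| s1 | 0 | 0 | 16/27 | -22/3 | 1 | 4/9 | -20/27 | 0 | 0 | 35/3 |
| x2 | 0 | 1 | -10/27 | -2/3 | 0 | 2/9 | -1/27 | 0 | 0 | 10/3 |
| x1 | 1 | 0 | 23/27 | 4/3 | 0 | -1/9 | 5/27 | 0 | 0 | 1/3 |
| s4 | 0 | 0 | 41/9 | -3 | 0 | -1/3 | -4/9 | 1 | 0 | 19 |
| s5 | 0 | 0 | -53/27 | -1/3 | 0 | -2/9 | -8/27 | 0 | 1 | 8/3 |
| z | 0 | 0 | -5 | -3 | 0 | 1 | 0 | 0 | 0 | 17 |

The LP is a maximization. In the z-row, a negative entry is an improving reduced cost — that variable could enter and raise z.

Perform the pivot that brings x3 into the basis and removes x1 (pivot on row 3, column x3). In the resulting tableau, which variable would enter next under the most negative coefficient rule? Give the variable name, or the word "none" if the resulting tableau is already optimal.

Pivot element 23/27. New z-row = old z-row − (-5)·(row 3/(23/27)).
Updated z-row coefficients: x1: 135/23, x2: 0, x3: 0, x4: 111/23, s1: 0, s2: 8/23, s3: 25/23, s4: 0, s5: 0.
No coefficient is strictly negative; the tableau after this pivot is optimal.

none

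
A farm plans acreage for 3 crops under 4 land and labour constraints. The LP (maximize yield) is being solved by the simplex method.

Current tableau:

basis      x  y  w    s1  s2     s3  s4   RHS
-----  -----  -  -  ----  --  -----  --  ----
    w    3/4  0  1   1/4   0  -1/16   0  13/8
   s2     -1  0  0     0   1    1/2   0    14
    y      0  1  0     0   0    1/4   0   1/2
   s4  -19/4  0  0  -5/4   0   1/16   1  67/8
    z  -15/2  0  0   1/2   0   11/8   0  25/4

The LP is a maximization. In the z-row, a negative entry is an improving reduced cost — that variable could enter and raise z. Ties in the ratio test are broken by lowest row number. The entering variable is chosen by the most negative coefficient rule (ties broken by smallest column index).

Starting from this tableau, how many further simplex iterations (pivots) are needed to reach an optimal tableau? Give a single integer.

1

pivot: x in, w out → z = 45/2
No improving column remains; optimal.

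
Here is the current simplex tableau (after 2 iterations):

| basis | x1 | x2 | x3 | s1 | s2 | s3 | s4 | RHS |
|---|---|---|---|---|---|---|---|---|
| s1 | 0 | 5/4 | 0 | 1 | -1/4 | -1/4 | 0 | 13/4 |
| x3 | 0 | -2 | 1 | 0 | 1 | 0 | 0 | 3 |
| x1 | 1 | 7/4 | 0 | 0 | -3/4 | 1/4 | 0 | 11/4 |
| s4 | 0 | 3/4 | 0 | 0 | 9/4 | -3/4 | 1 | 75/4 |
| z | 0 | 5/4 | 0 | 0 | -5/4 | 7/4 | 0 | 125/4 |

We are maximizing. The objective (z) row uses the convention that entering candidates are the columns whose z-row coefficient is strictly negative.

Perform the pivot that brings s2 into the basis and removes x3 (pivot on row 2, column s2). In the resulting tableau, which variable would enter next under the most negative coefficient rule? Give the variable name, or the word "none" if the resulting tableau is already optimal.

Pivot element 1. New z-row = old z-row − (-5/4)·(row 2/1).
Updated z-row coefficients: x1: 0, x2: -5/4, x3: 5/4, s1: 0, s2: 0, s3: 7/4, s4: 0.
The most negative is -5/4 in column x2, so x2 would enter next.

x2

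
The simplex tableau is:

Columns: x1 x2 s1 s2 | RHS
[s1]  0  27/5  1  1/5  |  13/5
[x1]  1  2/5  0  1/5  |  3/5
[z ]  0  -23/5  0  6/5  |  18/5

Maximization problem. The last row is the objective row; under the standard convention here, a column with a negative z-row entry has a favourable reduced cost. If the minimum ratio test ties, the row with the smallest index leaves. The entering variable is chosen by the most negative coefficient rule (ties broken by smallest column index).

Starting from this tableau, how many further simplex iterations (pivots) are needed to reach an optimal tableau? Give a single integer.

1

pivot: x2 in, s1 out → z = 157/27
No improving column remains; optimal.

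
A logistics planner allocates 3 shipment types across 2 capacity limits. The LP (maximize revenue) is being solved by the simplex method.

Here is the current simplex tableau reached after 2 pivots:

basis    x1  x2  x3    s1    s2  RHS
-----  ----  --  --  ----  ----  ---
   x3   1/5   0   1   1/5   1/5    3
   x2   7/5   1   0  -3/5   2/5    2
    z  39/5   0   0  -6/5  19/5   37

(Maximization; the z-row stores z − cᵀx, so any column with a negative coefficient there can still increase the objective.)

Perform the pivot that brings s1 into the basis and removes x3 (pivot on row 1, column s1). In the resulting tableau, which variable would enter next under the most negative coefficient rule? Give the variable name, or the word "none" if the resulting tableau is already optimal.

none

Pivot element 1/5. New z-row = old z-row − (-6/5)·(row 1/(1/5)).
Updated z-row coefficients: x1: 9, x2: 0, x3: 6, s1: 0, s2: 5.
No coefficient is strictly negative; the tableau after this pivot is optimal.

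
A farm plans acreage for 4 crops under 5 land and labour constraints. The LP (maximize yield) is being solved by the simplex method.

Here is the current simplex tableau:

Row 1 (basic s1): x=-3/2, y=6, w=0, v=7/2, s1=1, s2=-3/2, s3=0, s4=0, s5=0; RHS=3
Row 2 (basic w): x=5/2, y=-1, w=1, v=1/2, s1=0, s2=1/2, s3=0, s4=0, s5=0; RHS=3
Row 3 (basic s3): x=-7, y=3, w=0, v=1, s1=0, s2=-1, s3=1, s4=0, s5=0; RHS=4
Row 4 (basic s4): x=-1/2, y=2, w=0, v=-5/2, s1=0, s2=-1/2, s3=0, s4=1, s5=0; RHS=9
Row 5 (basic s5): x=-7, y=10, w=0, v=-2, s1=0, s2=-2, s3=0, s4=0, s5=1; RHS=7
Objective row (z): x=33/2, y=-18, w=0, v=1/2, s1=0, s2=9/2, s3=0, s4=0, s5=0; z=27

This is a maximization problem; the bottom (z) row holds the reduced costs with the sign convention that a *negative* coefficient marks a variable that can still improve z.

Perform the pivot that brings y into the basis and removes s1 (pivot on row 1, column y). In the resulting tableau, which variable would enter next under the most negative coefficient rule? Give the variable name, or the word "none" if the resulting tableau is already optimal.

Pivot element 6. New z-row = old z-row − (-18)·(row 1/6).
Updated z-row coefficients: x: 12, y: 0, w: 0, v: 11, s1: 3, s2: 0, s3: 0, s4: 0, s5: 0.
No coefficient is strictly negative; the tableau after this pivot is optimal.

none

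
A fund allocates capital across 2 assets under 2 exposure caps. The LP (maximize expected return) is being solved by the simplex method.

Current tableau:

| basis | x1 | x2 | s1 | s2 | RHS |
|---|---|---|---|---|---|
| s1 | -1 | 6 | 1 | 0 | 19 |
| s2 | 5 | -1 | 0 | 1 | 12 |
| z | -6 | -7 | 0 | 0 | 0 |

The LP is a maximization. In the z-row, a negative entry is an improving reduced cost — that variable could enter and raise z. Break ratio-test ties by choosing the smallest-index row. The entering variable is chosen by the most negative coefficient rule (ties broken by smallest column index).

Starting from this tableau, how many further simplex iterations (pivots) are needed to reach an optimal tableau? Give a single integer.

pivot: x2 in, s1 out → z = 133/6
pivot: x1 in, s2 out → z = 1295/29
No improving column remains; optimal.

2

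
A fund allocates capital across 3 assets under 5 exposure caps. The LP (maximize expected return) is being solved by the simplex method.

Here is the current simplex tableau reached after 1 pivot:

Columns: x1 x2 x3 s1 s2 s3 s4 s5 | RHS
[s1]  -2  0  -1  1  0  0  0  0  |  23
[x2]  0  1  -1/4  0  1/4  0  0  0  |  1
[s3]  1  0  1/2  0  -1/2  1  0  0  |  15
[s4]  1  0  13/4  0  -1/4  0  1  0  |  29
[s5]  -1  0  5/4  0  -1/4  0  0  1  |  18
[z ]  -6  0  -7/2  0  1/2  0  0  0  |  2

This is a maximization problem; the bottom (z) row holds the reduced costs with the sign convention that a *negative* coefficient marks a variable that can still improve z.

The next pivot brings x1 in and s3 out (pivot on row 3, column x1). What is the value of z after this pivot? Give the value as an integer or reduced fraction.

Minimum ratio for x1: 15/1 = 15.
z changes by −(z-row coeff of x1)·ratio = −(-6)·15 = 90.
New z = 2 + 90 = 92.

92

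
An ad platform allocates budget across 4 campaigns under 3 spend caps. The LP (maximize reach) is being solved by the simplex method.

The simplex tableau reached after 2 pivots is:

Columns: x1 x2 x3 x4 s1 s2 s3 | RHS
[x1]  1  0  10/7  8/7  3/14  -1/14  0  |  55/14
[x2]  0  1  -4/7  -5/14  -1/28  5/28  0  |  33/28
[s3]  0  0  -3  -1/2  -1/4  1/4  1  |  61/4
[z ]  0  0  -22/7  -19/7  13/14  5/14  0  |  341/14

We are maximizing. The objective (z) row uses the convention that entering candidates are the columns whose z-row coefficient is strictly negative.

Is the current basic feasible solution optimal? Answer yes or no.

no

Column x3 has objective-row coefficient -22/7, which is negative; an improving pivot exists, so not yet optimal.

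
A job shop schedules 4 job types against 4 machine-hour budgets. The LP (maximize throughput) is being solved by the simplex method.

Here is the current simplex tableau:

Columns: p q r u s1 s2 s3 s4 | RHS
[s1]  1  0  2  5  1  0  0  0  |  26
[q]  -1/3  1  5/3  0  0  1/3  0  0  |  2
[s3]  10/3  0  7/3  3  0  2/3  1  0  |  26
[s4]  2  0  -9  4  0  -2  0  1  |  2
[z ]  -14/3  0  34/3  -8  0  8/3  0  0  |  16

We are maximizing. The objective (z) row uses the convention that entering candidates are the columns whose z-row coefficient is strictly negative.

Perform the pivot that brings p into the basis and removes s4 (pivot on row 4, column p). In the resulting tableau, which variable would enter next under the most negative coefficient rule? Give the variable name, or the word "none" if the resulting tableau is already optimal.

Pivot element 2. New z-row = old z-row − (-14/3)·(row 4/2).
Updated z-row coefficients: p: 0, q: 0, r: -29/3, u: 4/3, s1: 0, s2: -2, s3: 0, s4: 7/3.
The most negative is -29/3 in column r, so r would enter next.

r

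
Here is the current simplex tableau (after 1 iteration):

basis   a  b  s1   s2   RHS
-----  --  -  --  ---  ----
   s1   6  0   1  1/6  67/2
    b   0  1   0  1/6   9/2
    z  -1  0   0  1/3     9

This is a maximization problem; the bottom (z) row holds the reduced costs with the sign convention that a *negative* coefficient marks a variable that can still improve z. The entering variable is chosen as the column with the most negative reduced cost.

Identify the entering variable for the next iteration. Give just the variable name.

a

Objective-row coefficients: a: -1, b: 0, s1: 0, s2: 1/3.
The most negative is -1 in column a, so a enters.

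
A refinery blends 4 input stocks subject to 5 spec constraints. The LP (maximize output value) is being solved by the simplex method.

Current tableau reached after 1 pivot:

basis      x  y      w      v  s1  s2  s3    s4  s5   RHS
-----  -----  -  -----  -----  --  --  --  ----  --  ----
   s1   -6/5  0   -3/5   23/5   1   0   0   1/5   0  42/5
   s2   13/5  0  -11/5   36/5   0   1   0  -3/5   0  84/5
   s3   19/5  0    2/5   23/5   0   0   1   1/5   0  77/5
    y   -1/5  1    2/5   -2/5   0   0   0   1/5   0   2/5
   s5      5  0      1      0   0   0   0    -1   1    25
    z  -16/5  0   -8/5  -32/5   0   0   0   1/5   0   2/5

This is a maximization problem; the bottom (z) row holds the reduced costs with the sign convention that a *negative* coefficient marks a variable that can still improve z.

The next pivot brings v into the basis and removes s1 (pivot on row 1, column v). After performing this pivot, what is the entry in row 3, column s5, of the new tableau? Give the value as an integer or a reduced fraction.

0

Pivot element is row 1, column v: 23/5.
Normalize row 1: new (row 1, s5) = 0/(23/5) = 0.
row 3 ← row 3 − (23/5)·(new row 1): 0 − (23/5)·0 = 0.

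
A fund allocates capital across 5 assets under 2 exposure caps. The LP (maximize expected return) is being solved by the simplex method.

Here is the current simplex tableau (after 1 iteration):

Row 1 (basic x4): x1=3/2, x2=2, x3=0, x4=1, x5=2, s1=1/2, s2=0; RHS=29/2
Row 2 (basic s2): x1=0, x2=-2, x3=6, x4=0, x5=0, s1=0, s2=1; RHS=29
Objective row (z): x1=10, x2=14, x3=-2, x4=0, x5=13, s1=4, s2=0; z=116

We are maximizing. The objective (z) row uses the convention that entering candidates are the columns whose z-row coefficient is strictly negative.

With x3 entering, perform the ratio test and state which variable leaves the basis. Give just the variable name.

Ratios: row 1 (x4): entry 0 ≤ 0, skip; row 2 (s2): 29/6 = 29/6.
Minimum ratio 29/6 is in the s2 row, so s2 leaves.

s2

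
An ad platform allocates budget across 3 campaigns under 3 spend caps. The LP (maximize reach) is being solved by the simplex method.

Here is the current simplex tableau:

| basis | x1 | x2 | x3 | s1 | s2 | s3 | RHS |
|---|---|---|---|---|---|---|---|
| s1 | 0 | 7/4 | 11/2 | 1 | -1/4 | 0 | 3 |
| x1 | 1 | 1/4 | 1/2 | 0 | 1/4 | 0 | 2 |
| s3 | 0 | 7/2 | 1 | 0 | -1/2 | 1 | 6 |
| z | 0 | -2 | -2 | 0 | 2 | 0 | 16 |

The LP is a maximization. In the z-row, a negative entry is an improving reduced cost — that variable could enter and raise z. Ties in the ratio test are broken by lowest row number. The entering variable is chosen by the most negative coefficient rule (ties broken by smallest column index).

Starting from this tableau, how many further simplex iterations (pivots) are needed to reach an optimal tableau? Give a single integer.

pivot: x2 in, s1 out → z = 136/7
No improving column remains; optimal.

1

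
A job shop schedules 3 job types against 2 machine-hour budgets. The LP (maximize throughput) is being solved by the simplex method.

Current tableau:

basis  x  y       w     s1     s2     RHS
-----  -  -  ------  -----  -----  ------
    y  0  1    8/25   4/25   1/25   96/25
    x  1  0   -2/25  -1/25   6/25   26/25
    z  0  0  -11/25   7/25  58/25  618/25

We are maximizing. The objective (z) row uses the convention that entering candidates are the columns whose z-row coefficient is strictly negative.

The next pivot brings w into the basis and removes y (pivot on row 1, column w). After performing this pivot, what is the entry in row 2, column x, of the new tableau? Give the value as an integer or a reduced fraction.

1

Pivot element is row 1, column w: 8/25.
Normalize row 1: new (row 1, x) = 0/(8/25) = 0.
row 2 ← row 2 − (-2/25)·(new row 1): 1 − (-2/25)·0 = 1.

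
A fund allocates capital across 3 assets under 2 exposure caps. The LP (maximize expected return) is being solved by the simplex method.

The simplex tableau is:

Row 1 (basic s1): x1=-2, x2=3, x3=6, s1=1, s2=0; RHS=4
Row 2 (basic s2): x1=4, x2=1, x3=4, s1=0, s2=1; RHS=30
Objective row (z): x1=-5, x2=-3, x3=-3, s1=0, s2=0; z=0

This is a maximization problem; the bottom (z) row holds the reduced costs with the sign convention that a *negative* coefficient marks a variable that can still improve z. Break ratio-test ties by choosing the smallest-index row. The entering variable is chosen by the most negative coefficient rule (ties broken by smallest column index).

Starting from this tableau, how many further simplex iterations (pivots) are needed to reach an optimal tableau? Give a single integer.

pivot: x1 in, s2 out → z = 75/2
pivot: x2 in, s1 out → z = 47
No improving column remains; optimal.

2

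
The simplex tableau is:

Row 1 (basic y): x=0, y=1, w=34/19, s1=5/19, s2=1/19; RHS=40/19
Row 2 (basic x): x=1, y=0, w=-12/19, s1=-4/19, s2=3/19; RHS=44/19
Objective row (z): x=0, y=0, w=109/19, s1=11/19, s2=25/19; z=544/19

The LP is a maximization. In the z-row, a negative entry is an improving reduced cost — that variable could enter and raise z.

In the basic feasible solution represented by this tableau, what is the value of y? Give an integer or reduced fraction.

y is basic (row 1); its value is the RHS of that row: 40/19.

40/19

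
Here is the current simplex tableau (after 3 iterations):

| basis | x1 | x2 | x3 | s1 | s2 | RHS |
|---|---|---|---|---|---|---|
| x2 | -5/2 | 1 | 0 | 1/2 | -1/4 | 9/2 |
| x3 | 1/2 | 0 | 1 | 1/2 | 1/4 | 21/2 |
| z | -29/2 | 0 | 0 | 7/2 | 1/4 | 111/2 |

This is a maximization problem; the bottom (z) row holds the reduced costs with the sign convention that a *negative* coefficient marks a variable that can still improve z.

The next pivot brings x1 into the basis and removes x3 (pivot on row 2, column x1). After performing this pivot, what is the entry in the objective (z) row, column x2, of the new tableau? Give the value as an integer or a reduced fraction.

0

Pivot element is row 2, column x1: 1/2.
Normalize row 2: new (row 2, x2) = 0/(1/2) = 0.
z-row ← z-row − (-29/2)·(new row 2): 0 − (-29/2)·0 = 0.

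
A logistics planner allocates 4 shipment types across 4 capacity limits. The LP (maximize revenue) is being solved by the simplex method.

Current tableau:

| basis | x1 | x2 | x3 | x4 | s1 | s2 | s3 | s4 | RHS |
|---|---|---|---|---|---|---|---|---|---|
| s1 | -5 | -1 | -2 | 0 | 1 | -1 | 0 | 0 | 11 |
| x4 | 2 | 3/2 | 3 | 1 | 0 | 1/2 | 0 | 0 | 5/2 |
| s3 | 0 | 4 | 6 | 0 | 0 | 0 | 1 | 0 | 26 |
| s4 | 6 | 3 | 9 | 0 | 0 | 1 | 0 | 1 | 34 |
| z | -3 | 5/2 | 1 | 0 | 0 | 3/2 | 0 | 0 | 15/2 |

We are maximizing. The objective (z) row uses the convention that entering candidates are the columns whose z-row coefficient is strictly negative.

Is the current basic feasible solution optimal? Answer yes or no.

no

Column x1 has objective-row coefficient -3, which is negative; an improving pivot exists, so not yet optimal.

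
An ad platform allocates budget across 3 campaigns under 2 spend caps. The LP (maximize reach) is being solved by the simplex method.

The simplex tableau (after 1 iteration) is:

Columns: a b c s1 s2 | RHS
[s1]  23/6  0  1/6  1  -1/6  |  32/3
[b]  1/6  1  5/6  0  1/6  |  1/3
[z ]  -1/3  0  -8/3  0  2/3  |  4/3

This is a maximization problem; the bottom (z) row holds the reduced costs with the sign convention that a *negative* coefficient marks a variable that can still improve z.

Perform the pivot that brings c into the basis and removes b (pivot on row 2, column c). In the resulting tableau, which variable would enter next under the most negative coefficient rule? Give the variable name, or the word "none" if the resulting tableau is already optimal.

none

Pivot element 5/6. New z-row = old z-row − (-8/3)·(row 2/(5/6)).
Updated z-row coefficients: a: 1/5, b: 16/5, c: 0, s1: 0, s2: 6/5.
No coefficient is strictly negative; the tableau after this pivot is optimal.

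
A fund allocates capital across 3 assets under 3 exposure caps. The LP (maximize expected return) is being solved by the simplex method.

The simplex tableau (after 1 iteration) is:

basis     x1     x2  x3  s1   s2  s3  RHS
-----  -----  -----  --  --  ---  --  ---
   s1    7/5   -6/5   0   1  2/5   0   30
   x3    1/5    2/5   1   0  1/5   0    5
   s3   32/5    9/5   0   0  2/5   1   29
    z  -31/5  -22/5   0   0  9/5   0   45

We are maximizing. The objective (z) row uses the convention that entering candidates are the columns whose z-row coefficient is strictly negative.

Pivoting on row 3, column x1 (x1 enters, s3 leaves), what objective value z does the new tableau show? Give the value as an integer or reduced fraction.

2339/32

Minimum ratio for x1: 29/(32/5) = 145/32.
z changes by −(z-row coeff of x1)·ratio = −(-31/5)·(145/32) = 899/32.
New z = 45 + (899/32) = 2339/32.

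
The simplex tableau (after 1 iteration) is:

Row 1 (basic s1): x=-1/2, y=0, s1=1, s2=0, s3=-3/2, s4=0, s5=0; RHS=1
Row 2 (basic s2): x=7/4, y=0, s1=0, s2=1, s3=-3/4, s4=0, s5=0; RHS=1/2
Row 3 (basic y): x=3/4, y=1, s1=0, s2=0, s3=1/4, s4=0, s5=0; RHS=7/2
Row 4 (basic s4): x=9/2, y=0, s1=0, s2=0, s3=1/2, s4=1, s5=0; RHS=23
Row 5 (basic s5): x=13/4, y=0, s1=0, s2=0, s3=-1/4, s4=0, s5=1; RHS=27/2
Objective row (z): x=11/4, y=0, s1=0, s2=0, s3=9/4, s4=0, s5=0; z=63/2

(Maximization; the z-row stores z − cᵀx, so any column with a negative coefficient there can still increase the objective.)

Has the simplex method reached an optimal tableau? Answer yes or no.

No objective-row coefficient is strictly negative, so no entering variable exists; the tableau is optimal.

yes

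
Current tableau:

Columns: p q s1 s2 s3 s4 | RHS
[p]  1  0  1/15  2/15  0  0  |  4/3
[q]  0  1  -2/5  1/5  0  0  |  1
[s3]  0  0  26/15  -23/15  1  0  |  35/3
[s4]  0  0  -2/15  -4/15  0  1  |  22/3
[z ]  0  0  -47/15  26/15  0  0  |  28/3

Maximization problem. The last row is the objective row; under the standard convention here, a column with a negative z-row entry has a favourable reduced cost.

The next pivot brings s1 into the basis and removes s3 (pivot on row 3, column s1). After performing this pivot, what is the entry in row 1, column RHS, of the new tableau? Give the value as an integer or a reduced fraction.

23/26

Pivot element is row 3, column s1: 26/15.
Normalize row 3: new (row 3, RHS) = (35/3)/(26/15) = 175/26.
row 1 ← row 1 − (1/15)·(new row 3): 4/3 − (1/15)·(175/26) = 23/26.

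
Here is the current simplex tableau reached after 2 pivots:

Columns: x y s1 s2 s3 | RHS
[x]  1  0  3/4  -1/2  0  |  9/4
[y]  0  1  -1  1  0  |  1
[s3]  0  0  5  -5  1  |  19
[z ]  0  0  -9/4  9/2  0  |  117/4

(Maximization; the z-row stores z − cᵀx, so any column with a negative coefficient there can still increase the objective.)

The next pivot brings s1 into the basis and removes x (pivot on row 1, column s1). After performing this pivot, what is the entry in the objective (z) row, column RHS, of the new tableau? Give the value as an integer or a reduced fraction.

Pivot element is row 1, column s1: 3/4.
Normalize row 1: new (row 1, RHS) = (9/4)/(3/4) = 3.
z-row ← z-row − (-9/4)·(new row 1): 117/4 − (-9/4)·3 = 36.

36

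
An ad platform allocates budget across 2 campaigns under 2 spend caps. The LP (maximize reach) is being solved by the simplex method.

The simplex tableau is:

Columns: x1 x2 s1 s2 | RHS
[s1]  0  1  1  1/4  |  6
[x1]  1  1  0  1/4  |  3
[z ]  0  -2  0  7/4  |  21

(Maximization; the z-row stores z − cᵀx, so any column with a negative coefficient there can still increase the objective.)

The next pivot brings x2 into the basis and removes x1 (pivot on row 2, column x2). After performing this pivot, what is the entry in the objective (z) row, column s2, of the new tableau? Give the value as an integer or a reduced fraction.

9/4

Pivot element is row 2, column x2: 1.
Normalize row 2: new (row 2, s2) = (1/4)/1 = 1/4.
z-row ← z-row − (-2)·(new row 2): 7/4 − (-2)·(1/4) = 9/4.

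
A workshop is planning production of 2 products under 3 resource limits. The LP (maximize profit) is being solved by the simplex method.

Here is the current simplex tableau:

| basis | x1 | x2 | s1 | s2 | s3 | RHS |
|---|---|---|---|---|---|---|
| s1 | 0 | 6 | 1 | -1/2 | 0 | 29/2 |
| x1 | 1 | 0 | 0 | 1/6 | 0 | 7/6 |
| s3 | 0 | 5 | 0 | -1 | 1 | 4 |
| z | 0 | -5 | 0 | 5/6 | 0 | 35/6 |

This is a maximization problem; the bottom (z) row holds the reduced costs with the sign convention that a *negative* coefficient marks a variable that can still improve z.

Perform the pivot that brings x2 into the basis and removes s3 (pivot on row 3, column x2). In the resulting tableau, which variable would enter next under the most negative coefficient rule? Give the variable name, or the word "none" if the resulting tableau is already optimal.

s2

Pivot element 5. New z-row = old z-row − (-5)·(row 3/5).
Updated z-row coefficients: x1: 0, x2: 0, s1: 0, s2: -1/6, s3: 1.
The most negative is -1/6 in column s2, so s2 would enter next.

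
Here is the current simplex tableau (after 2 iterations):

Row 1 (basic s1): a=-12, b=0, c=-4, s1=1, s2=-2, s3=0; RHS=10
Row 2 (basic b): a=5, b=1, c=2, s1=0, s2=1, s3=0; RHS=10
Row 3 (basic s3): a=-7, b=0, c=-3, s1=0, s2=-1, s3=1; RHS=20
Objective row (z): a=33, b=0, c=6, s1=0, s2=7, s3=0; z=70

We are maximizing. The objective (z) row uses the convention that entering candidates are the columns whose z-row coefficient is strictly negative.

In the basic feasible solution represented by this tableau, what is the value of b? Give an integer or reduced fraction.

b is basic (row 2); its value is the RHS of that row: 10.

10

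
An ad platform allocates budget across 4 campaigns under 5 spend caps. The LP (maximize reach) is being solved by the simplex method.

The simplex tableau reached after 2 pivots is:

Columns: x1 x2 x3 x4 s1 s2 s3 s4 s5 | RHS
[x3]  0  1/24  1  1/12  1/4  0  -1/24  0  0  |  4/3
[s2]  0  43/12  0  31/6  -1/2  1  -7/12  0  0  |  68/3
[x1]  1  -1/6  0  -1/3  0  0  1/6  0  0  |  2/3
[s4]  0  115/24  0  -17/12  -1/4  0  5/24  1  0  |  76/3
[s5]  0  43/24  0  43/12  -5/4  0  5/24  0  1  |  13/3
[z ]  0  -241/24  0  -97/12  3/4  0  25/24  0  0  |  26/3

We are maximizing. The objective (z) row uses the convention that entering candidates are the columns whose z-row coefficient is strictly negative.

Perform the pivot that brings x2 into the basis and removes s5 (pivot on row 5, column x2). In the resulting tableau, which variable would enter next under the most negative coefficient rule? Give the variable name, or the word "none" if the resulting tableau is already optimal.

Pivot element 43/24. New z-row = old z-row − (-241/24)·(row 5/(43/24)).
Updated z-row coefficients: x1: 0, x2: 0, x3: 0, x4: 12, s1: -269/43, s2: 0, s3: 95/43, s4: 0, s5: 241/43.
The most negative is -269/43 in column s1, so s1 would enter next.

s1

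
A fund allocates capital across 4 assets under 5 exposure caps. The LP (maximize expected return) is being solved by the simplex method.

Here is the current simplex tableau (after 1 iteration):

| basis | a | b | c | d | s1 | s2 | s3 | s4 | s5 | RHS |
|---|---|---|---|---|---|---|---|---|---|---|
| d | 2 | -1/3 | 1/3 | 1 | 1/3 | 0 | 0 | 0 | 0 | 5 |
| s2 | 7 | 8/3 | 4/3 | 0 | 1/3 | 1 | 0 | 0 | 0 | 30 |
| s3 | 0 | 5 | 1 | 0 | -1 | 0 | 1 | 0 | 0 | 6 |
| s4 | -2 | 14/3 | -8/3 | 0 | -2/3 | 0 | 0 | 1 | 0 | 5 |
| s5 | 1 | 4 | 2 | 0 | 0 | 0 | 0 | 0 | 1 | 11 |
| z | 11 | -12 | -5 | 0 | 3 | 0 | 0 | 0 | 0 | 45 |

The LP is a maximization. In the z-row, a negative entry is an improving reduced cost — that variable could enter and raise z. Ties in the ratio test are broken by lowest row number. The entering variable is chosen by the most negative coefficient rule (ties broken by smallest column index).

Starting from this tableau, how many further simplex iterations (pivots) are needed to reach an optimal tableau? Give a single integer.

3

pivot: b in, s4 out → z = 405/7
pivot: c in, s3 out → z = 359/6
pivot: s4 in, s5 out → z = 437/6
No improving column remains; optimal.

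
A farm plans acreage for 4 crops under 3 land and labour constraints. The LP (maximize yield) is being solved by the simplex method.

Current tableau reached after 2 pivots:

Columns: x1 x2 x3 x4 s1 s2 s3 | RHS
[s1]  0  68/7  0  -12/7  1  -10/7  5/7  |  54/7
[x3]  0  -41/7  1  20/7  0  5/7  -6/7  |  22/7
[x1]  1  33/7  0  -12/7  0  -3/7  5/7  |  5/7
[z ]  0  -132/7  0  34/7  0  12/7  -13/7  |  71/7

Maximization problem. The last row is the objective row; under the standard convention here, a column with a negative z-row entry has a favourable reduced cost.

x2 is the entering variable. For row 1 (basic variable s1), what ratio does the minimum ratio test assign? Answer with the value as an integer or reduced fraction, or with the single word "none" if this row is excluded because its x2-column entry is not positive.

27/34

Ratio = RHS / (x2 entry) = (54/7) / (68/7) = 27/34.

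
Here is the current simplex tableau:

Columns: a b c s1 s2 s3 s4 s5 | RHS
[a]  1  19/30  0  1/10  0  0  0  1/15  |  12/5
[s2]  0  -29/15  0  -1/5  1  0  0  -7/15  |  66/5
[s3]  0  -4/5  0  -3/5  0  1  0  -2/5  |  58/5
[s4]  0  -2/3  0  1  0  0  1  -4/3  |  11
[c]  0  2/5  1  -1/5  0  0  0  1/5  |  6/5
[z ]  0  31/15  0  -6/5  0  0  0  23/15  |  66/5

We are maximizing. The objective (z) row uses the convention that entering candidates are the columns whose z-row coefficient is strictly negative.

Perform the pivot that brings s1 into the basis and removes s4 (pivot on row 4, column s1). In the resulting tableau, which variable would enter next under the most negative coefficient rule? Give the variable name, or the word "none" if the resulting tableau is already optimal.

Pivot element 1. New z-row = old z-row − (-6/5)·(row 4/1).
Updated z-row coefficients: a: 0, b: 19/15, c: 0, s1: 0, s2: 0, s3: 0, s4: 6/5, s5: -1/15.
The most negative is -1/15 in column s5, so s5 would enter next.

s5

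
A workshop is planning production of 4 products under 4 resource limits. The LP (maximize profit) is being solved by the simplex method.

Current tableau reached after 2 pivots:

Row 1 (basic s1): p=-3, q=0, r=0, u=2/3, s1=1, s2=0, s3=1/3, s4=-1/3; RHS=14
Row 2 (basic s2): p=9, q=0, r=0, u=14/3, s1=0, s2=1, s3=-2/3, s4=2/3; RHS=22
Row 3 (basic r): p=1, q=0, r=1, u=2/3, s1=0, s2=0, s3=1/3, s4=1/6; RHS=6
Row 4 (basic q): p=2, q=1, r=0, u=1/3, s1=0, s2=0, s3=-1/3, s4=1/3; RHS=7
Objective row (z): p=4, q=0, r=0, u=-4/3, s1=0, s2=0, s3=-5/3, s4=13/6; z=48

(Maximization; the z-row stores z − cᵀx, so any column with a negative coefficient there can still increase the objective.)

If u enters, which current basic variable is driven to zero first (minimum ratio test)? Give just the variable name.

s2

Ratios: row 1 (s1): 14/(2/3) = 21; row 2 (s2): 22/(14/3) = 33/7; row 3 (r): 6/(2/3) = 9; row 4 (q): 7/(1/3) = 21.
Minimum ratio 33/7 is in the s2 row, so s2 leaves.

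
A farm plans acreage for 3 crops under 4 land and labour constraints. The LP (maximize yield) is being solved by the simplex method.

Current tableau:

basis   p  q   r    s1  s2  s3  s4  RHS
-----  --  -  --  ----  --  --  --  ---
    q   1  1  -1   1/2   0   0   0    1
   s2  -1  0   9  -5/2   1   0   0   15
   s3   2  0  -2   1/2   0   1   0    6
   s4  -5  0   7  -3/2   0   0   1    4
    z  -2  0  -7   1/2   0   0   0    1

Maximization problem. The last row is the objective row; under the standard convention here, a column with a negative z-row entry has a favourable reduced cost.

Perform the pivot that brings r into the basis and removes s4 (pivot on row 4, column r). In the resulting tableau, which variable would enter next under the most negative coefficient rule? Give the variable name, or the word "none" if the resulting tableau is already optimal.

p

Pivot element 7. New z-row = old z-row − (-7)·(row 4/7).
Updated z-row coefficients: p: -7, q: 0, r: 0, s1: -1, s2: 0, s3: 0, s4: 1.
The most negative is -7 in column p, so p would enter next.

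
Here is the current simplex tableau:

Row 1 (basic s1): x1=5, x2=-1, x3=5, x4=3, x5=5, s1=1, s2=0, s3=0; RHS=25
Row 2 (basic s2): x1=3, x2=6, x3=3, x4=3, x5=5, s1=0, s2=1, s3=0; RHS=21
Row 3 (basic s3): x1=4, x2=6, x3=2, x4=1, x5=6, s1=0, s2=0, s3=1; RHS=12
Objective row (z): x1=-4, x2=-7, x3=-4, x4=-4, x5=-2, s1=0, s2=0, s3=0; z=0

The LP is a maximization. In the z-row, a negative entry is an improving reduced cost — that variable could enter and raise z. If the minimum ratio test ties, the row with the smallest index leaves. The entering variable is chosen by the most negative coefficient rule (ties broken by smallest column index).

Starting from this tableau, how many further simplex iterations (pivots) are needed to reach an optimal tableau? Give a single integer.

pivot: x2 in, s3 out → z = 14
pivot: x4 in, s2 out → z = 107/4
pivot: x1 in, x2 out → z = 28
No improving column remains; optimal.

3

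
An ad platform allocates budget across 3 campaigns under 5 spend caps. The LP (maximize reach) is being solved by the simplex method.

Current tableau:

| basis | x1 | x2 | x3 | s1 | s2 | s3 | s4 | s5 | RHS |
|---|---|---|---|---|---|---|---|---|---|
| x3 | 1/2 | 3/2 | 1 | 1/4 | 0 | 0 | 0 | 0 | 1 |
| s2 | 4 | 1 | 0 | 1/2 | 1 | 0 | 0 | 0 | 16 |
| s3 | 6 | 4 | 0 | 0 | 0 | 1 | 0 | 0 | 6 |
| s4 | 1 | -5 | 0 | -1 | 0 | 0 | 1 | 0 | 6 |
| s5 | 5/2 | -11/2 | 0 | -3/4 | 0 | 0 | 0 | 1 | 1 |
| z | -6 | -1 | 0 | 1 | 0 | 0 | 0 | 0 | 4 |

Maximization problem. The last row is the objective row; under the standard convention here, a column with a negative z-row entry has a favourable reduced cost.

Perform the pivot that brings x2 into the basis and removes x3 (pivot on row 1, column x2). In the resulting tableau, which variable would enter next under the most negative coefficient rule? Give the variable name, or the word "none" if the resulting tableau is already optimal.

Pivot element 3/2. New z-row = old z-row − (-1)·(row 1/(3/2)).
Updated z-row coefficients: x1: -17/3, x2: 0, x3: 2/3, s1: 7/6, s2: 0, s3: 0, s4: 0, s5: 0.
The most negative is -17/3 in column x1, so x1 would enter next.

x1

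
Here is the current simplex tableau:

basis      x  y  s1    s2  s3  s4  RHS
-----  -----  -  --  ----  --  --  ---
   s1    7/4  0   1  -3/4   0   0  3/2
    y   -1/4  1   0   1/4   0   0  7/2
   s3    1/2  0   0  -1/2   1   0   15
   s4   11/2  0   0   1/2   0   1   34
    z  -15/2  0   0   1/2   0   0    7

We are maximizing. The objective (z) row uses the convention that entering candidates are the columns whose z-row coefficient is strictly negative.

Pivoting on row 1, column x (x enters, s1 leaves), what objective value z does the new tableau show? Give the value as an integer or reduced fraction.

94/7

Minimum ratio for x: (3/2)/(7/4) = 6/7.
z changes by −(z-row coeff of x)·ratio = −(-15/2)·(6/7) = 45/7.
New z = 7 + (45/7) = 94/7.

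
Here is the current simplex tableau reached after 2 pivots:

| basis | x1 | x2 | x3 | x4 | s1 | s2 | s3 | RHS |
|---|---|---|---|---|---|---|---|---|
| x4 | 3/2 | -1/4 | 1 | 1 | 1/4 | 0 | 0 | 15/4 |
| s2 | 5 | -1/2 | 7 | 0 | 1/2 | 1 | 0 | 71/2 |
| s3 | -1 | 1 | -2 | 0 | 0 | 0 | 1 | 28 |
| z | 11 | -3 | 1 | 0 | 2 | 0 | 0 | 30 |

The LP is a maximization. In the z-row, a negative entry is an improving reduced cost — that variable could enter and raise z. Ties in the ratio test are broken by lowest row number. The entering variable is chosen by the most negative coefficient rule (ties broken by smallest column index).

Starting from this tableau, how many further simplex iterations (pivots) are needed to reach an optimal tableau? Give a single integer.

pivot: x2 in, s3 out → z = 114
pivot: x3 in, s2 out → z = 621/4
No improving column remains; optimal.

2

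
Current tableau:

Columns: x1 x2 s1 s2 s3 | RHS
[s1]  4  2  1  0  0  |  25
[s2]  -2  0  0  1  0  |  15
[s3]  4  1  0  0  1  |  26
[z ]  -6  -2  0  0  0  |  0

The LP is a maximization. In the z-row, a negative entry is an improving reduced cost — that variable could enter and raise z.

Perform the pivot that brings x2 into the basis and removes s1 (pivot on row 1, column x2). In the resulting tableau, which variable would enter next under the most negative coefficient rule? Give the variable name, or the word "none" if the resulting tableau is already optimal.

x1

Pivot element 2. New z-row = old z-row − (-2)·(row 1/2).
Updated z-row coefficients: x1: -2, x2: 0, s1: 1, s2: 0, s3: 0.
The most negative is -2 in column x1, so x1 would enter next.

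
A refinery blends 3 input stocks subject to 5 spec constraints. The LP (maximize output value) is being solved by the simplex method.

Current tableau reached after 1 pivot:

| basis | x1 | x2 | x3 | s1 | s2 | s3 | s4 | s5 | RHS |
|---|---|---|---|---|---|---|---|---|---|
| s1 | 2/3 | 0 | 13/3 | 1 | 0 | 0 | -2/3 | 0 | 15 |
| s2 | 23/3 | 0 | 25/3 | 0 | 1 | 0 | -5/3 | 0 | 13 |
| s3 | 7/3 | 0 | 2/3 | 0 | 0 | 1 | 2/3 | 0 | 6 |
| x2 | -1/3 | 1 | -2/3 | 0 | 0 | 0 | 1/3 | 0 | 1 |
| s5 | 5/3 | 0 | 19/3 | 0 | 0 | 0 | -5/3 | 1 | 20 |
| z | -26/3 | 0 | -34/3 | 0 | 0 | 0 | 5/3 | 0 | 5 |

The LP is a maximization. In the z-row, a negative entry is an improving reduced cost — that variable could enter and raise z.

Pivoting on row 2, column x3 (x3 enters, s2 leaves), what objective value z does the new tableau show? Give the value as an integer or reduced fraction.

567/25

Minimum ratio for x3: 13/(25/3) = 39/25.
z changes by −(z-row coeff of x3)·ratio = −(-34/3)·(39/25) = 442/25.
New z = 5 + (442/25) = 567/25.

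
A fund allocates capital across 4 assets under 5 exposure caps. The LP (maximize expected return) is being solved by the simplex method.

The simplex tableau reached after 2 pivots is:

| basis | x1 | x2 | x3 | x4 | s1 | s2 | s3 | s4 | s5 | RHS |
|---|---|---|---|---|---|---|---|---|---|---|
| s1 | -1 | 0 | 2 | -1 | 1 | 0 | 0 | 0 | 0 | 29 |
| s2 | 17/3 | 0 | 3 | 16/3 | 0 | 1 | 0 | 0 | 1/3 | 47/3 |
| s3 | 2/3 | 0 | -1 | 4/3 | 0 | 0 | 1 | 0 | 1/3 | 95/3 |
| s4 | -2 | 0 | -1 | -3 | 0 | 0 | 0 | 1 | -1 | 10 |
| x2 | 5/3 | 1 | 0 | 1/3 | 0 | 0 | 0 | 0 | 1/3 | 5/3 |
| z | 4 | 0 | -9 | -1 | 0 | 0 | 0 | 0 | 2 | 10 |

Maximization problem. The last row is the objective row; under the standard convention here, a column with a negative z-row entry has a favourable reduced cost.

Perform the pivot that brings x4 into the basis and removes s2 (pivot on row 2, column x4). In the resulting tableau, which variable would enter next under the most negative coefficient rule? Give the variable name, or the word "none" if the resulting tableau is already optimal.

x3

Pivot element 16/3. New z-row = old z-row − (-1)·(row 2/(16/3)).
Updated z-row coefficients: x1: 81/16, x2: 0, x3: -135/16, x4: 0, s1: 0, s2: 3/16, s3: 0, s4: 0, s5: 33/16.
The most negative is -135/16 in column x3, so x3 would enter next.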